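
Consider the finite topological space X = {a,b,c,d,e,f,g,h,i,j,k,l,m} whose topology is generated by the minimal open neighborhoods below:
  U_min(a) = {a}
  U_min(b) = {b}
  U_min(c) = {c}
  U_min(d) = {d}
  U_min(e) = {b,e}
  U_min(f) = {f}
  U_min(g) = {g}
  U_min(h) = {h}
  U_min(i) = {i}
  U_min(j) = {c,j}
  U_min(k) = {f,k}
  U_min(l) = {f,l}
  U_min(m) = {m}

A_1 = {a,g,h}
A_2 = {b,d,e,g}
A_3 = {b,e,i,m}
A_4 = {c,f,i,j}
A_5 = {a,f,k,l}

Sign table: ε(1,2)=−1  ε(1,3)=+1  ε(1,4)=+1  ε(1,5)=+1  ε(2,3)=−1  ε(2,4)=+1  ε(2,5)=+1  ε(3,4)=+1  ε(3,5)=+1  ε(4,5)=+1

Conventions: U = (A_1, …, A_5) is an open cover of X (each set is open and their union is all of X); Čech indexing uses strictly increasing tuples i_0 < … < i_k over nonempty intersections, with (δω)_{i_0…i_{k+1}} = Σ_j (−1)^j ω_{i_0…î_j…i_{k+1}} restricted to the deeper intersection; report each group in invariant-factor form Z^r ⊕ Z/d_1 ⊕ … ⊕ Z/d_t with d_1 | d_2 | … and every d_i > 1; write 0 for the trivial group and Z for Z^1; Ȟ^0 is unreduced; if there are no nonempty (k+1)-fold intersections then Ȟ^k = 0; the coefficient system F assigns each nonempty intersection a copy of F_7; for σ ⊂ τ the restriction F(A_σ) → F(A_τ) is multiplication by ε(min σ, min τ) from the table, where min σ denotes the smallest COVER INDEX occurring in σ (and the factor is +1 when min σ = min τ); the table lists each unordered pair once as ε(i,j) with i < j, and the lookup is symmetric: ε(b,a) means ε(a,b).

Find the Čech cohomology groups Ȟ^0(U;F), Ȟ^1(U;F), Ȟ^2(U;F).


Ȟ^0(U;F) ≅ Z/7,  Ȟ^1(U;F) ≅ Z/7,  Ȟ^2(U;F) ≅ 0

nonempty intersections:
  A12={g} A15={a} A23={b,e} A34={i} A45={f}
C dims 5,5; δ0: rk_F7 4
Ȟ^0: (5−4)−0=1 ⇒ Z/7
Ȟ^1: (5−0)−4=1 ⇒ Z/7
Ȟ^2: (0−0)−0=0 ⇒ 0


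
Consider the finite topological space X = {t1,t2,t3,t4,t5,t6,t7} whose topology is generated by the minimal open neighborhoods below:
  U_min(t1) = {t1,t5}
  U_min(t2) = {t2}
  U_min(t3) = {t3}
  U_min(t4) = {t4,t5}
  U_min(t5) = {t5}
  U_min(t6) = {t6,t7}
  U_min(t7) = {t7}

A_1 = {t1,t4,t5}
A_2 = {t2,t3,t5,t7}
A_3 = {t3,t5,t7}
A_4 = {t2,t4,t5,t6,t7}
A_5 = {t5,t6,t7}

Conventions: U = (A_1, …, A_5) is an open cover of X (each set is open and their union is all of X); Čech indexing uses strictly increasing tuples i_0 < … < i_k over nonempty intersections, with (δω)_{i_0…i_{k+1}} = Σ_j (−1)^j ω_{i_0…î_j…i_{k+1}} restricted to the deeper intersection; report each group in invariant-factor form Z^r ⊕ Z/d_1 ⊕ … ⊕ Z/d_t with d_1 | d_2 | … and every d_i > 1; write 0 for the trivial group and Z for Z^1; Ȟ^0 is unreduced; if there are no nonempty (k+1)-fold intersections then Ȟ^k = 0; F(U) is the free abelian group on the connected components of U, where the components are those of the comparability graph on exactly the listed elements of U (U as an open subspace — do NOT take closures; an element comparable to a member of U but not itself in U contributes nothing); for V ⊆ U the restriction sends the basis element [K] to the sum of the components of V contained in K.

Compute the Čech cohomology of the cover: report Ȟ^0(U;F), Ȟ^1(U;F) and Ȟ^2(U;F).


Ȟ^0 ≅ Z^4, Ȟ^1 ≅ 0 and Ȟ^2 ≅ 0

nerve of the cover:
  A12={t5} A13={t5} A14={t4,t5} A15={t5} A23={t3,t5,t7} A24={t2,t5,t7} A25={t5,t7} A34={t5,t7} A35={t5,t7} A45={t5,t6,t7}
  A123={t5} A124={t5} A125={t5} A134={t5} A135={t5} A145={t5} A234={t5,t7} A235={t5,t7} A245={t5,t7} A345={t5,t7}
  A1234={t5} A1235={t5} A1245={t5} A1345={t5} A2345={t5,t7}
  A12345={t5}
components per intersection:
  A1: {t1,t4,t5}
  A2: {t2} {t3} {t5} {t7}
  A3: {t3} {t5} {t7}
  A4: {t2} {t4,t5} {t6,t7}
  A5: {t5} {t6,t7}
  A12: {t5}
  A13: {t5}
  A14: {t4,t5}
  A15: {t5}
  A23: {t3} {t5} {t7}
  A24: {t2} {t5} {t7}
  A25: {t5} {t7}
  A34: {t5} {t7}
  A35: {t5} {t7}
  A45: {t5} {t6,t7}
  A123: {t5}
  A124: {t5}
  A125: {t5}
  A134: {t5}
  A135: {t5}
  A145: {t5}
  A234: {t5} {t7}
  A235: {t5} {t7}
  A245: {t5} {t7}
  A345: {t5} {t7}
  A1234: {t5}
  A1235: {t5}
  A1245: {t5}
  A1345: {t5}
  A2345: {t5} {t7}
  A12345: {t5}
C dims 13,18,14,6; δ0: rk 9, SNF 1^9; δ1: rk 9, SNF 1^9; δ2: rk 5, SNF 1^5
Ȟ^0 = (13 − 9) − 0 = 4, so Ȟ^0 ≅ Z^4
Ȟ^1 = (18 − 9) − 9 = 0, so Ȟ^1 ≅ 0
Ȟ^2 = (14 − 5) − 9 = 0, so Ȟ^2 ≅ 0


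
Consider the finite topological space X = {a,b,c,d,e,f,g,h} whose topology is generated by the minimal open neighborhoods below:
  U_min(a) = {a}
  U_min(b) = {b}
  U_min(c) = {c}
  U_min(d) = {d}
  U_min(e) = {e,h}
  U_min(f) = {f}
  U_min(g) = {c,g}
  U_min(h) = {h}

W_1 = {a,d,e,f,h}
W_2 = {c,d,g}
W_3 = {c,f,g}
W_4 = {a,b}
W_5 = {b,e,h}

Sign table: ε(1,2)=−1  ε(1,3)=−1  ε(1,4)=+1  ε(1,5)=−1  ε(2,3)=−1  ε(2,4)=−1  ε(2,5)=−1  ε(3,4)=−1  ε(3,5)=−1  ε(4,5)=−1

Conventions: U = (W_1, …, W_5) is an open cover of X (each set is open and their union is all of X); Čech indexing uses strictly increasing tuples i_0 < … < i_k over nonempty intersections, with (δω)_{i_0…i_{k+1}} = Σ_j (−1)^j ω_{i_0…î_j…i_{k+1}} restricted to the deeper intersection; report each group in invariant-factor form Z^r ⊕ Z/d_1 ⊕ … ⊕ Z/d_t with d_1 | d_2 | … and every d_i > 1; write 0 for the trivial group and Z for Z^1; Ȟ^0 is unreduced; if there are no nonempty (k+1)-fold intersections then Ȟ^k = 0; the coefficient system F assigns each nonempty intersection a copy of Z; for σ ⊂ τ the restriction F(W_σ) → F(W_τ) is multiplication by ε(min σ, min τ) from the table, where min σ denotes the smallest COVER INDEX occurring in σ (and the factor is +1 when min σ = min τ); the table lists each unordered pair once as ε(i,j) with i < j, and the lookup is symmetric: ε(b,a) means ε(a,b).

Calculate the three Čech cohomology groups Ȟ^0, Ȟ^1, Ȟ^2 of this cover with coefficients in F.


Ȟ^0(U;F) ≅ 0, Ȟ^1(U;F) ≅ Z ⊕ Z/2 and Ȟ^2(U;F) ≅ 0

cover nerve:
  W12={d} W13={f} W14={a} W15={e,h} W23={c,g} W45={b}
C dims 5,6; δ0: rk 5, SNF 1^4·2
Ȟ^0: (5−5)−0=0 ⇒ 0
Ȟ^1: (6−0)−5=1 plus torsion [2] ⇒ Z ⊕ Z/2
Ȟ^2: (0−0)−0=0 ⇒ 0


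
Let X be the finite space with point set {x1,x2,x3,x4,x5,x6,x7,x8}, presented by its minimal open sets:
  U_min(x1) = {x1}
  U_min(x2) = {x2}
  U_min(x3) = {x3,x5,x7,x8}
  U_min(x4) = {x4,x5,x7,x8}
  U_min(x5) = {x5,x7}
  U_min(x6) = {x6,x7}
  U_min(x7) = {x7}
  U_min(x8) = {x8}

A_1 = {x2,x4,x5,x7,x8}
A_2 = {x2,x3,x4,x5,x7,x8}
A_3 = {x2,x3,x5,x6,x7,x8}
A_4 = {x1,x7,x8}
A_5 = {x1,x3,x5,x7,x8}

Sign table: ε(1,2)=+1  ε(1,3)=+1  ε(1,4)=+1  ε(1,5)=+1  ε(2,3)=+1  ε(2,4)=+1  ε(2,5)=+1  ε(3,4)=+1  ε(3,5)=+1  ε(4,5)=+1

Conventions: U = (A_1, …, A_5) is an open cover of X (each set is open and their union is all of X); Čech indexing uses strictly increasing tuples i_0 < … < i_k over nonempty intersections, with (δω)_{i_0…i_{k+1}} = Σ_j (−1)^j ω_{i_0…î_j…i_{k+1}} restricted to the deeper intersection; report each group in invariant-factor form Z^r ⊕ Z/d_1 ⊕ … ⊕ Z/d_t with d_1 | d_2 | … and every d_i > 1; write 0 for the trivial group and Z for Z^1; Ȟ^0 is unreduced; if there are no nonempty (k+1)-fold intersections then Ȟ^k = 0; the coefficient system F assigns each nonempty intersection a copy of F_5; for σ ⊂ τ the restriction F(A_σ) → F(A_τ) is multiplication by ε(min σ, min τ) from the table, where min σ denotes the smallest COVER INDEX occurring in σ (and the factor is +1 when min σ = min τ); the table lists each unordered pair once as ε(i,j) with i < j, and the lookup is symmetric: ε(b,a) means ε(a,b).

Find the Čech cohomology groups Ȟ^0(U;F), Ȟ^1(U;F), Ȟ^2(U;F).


nerve of the cover:
  A12={x2,x4,x5,x7,x8} A13={x2,x5,x7,x8} A14={x7,x8} A15={x5,x7,x8} A23={x2,x3,x5,x7,x8} A24={x7,x8} A25={x3,x5,x7,x8} A34={x7,x8} A35={x3,x5,x7,x8} A45={x1,x7,x8}
  A123={x2,x5,x7,x8} A124={x7,x8} A125={x5,x7,x8} A134={x7,x8} A135={x5,x7,x8} A145={x7,x8} A234={x7,x8} A235={x3,x5,x7,x8} A245={x7,x8} A345={x7,x8}
  A1234={x7,x8} A1235={x5,x7,x8} A1245={x7,x8} A1345={x7,x8} A2345={x7,x8}
  A12345={x7,x8}
C dims 5,10,10,5; δ0: rk_F5 4; δ1: rk_F5 6; δ2: rk_F5 4
Ȟ^0 = (5 − 4) − 0 = 1, so Ȟ^0 ≅ Z/5
Ȟ^1 = (10 − 6) − 4 = 0, so Ȟ^1 ≅ 0
Ȟ^2 = (10 − 4) − 6 = 0, so Ȟ^2 ≅ 0

Ȟ^0 = Z/5, Ȟ^1 = 0, Ȟ^2 = 0


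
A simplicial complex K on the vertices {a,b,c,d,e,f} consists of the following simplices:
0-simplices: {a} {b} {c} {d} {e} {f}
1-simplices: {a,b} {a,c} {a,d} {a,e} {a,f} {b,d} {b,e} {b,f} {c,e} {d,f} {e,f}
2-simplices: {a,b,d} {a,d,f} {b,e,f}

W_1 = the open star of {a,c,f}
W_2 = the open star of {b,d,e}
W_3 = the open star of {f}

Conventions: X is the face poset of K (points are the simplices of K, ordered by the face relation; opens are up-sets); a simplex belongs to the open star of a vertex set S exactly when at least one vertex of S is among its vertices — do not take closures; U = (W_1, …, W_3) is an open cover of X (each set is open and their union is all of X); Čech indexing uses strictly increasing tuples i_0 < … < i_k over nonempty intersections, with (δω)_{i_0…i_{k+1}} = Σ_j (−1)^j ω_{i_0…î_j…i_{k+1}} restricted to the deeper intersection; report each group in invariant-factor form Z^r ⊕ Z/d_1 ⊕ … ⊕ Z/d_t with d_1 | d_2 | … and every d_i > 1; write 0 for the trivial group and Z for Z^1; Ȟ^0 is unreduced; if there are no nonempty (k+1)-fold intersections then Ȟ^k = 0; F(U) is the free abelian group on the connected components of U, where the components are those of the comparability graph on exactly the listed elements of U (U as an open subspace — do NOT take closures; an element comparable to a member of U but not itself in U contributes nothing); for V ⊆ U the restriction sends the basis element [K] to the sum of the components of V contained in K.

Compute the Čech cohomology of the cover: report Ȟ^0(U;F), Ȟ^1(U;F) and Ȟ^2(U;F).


Ȟ^0(U;F) ≅ Z, Ȟ^1(U;F) ≅ Z^3 and Ȟ^2(U;F) ≅ 0

nerve of the cover:
  W1={{a},{c},{f},{a,b},{a,c},{a,d},{a,e},{a,f},{b,f},{c,e},{d,f},{e,f},{a,b,d},{a,d,f},{b,e,f}} W2={{b},{d},{e},{a,b},{a,d},{a,e},{b,d},{b,e},{b,f},{c,e},{d,f},{e,f},{a,b,d},{a,d,f},{b,e,f}} W3={{f},{a,f},{b,f},{d,f},{e,f},{a,d,f},{b,e,f}}
  W12={{a,b},{a,d},{a,e},{b,f},{c,e},{d,f},{e,f},{a,b,d},{a,d,f},{b,e,f}} W13={{f},{a,f},{b,f},{d,f},{e,f},{a,d,f},{b,e,f}} W23={{b,f},{d,f},{e,f},{a,d,f},{b,e,f}}
  W123={{b,f},{d,f},{e,f},{a,d,f},{b,e,f}}
components per intersection:
  W1: {{a},{c},{f},{a,b},{a,c},{a,d},{a,e},{a,f},{b,f},{c,e},{d,f},{e,f},{a,b,d},{a,d,f},{b,e,f}}
  W2: {{b},{d},{e},{a,b},{a,d},{a,e},{b,d},{b,e},{b,f},{c,e},{d,f},{e,f},{a,b,d},{a,d,f},{b,e,f}}
  W3: {{f},{a,f},{b,f},{d,f},{e,f},{a,d,f},{b,e,f}}
  W12: {{a,b},{a,d},{d,f},{a,b,d},{a,d,f}} {{a,e}} {{b,f},{e,f},{b,e,f}} {{c,e}}
  W13: {{f},{a,f},{b,f},{d,f},{e,f},{a,d,f},{b,e,f}}
  W23: {{b,f},{e,f},{b,e,f}} {{d,f},{a,d,f}}
  W123: {{b,f},{e,f},{b,e,f}} {{d,f},{a,d,f}}
C dims 3,7,2; δ0: rk 2, SNF 1^2; δ1: rk 2, SNF 1^2
Ȟ^0 = (3 − 2) − 0 = 1, so Ȟ^0 ≅ Z
Ȟ^1 = (7 − 2) − 2 = 3, so Ȟ^1 ≅ Z^3
Ȟ^2 = (2 − 0) − 2 = 0, so Ȟ^2 ≅ 0


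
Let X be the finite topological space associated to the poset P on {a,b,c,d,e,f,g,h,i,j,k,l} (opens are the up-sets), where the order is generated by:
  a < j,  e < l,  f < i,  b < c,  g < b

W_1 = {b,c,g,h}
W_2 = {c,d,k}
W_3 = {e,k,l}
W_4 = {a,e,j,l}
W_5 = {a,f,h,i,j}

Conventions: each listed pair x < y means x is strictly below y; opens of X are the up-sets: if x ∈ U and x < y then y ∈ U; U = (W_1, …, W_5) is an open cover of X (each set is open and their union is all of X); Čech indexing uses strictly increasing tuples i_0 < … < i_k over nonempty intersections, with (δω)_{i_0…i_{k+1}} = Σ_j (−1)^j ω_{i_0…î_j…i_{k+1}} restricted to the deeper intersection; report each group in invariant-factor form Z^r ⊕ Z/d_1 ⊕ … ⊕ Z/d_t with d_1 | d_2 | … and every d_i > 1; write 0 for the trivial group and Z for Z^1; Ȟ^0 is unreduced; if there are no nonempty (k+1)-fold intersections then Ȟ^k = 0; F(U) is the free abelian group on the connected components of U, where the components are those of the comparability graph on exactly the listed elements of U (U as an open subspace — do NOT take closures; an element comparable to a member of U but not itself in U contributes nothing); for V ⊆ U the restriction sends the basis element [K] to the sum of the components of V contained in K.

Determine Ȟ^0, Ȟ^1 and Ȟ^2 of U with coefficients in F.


nerve of the cover:
  W12={c} W15={h} W23={k} W34={e,l} W45={a,j}
components per intersection:
  W1: {b,c,g} {h}
  W2: {c} {d} {k}
  W3: {e,l} {k}
  W4: {a,j} {e,l}
  W5: {a,j} {f,i} {h}
  W12: {c}
  W15: {h}
  W23: {k}
  W34: {e,l}
  W45: {a,j}
C dims 12,5; δ0: rk 5, SNF 1^5
Ȟ^0 = (12 − 5) − 0 = 7, so Ȟ^0 ≅ Z^7
Ȟ^1 = (5 − 0) − 5 = 0, so Ȟ^1 ≅ 0
Ȟ^2 = (0 − 0) − 0 = 0, so Ȟ^2 ≅ 0

Ȟ^0(U;F) ≅ Z^7,  Ȟ^1(U;F) ≅ 0,  Ȟ^2(U;F) ≅ 0


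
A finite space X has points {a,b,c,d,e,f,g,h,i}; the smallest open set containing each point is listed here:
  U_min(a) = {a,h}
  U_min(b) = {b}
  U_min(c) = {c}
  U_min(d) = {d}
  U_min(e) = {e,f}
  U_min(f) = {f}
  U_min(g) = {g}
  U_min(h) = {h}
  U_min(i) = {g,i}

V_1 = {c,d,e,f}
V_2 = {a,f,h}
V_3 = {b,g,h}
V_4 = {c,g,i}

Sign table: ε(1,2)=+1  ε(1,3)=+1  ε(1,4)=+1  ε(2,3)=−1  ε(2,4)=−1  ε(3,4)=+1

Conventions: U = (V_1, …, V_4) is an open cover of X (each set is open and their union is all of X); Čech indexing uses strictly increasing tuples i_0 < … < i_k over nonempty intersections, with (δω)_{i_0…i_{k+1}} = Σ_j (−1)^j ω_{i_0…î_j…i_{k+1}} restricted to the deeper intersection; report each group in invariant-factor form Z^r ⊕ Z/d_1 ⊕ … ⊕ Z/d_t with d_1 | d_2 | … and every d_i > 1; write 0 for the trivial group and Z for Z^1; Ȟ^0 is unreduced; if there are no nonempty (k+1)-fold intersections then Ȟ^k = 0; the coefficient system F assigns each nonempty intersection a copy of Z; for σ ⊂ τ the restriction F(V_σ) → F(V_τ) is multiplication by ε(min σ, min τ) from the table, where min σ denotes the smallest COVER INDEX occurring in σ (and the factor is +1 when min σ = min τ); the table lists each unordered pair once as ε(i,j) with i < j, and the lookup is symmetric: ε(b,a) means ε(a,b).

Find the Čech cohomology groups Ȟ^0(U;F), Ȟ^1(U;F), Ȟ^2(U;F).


Ȟ^0(U;F) ≅ 0, Ȟ^1(U;F) ≅ Z/2, Ȟ^2(U;F) ≅ 0

nerve simplices:
  V12={f} V14={c} V23={h} V34={g}
C dims 4,4; δ0: rk 4, SNF 1^3·2
degree 0: 4−4−0 = 0 → Ȟ^0 ≅ 0
degree 1: 4−0−4 = 0 plus torsion [2] → Ȟ^1 ≅ Z/2
degree 2: 0−0−0 = 0 → Ȟ^2 ≅ 0


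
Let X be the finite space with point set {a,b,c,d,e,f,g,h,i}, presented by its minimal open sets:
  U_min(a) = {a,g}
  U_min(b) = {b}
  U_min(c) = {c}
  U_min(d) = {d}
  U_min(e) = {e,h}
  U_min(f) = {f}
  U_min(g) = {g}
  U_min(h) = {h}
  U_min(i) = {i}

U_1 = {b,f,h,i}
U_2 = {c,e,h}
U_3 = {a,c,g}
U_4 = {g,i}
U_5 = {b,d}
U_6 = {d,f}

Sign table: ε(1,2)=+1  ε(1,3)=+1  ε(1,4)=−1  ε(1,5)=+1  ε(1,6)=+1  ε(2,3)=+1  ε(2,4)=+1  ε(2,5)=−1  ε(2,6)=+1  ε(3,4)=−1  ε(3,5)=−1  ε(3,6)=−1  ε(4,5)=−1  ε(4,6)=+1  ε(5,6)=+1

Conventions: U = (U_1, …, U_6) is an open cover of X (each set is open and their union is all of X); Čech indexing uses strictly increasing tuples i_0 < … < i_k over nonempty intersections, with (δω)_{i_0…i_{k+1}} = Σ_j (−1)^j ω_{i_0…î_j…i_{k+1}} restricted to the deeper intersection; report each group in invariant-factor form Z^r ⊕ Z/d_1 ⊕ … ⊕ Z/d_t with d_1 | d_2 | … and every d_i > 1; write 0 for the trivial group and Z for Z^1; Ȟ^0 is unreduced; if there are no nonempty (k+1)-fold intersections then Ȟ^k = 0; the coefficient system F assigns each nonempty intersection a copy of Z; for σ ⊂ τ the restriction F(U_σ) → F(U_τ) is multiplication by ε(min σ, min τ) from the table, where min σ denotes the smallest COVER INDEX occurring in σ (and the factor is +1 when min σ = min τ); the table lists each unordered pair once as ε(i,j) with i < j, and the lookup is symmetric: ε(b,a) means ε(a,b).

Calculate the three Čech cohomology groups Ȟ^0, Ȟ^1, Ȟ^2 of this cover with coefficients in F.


Ȟ^0 ≅ Z,  Ȟ^1 ≅ Z^2,  Ȟ^2 ≅ 0

cover nerve:
  U12={h} U14={i} U15={b} U16={f} U23={c} U34={g} U56={d}
C dims 6,7; δ0: rk 5, SNF 1^5
Ȟ^0: (6−5)−0=1 ⇒ Z
Ȟ^1: (7−0)−5=2 ⇒ Z^2
Ȟ^2: (0−0)−0=0 ⇒ 0


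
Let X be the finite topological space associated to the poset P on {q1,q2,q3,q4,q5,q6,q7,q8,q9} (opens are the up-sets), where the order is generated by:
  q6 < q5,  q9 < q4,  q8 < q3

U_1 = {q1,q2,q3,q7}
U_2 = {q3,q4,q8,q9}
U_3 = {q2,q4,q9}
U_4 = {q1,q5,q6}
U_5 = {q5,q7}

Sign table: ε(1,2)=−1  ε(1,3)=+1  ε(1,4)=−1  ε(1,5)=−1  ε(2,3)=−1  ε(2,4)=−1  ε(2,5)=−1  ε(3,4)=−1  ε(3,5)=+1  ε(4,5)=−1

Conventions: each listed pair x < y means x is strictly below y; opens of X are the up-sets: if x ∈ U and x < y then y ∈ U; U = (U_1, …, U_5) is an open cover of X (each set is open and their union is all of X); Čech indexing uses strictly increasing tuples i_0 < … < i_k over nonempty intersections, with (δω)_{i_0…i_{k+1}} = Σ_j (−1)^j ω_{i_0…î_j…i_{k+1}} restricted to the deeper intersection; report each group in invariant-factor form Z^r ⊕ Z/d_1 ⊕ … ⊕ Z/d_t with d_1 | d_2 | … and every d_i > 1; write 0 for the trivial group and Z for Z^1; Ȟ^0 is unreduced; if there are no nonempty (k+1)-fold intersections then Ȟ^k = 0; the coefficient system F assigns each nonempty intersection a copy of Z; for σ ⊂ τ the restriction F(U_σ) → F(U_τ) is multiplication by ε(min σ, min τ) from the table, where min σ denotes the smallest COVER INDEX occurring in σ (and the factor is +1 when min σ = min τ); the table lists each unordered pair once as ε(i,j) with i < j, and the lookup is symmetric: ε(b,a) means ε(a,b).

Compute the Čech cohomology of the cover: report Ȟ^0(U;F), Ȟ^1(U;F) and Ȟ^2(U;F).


cover nerve:
  U12={q3} U13={q2} U14={q1} U15={q7} U23={q4,q9} U45={q5}
C dims 5,6; δ0: rk 5, SNF 1^4·2
Ȟ^0: (5−5)−0=0 ⇒ 0
Ȟ^1: (6−0)−5=1 plus torsion [2] ⇒ Z ⊕ Z/2
Ȟ^2: (0−0)−0=0 ⇒ 0

Ȟ^0 = 0,  Ȟ^1 = Z ⊕ Z/2,  Ȟ^2 = 0


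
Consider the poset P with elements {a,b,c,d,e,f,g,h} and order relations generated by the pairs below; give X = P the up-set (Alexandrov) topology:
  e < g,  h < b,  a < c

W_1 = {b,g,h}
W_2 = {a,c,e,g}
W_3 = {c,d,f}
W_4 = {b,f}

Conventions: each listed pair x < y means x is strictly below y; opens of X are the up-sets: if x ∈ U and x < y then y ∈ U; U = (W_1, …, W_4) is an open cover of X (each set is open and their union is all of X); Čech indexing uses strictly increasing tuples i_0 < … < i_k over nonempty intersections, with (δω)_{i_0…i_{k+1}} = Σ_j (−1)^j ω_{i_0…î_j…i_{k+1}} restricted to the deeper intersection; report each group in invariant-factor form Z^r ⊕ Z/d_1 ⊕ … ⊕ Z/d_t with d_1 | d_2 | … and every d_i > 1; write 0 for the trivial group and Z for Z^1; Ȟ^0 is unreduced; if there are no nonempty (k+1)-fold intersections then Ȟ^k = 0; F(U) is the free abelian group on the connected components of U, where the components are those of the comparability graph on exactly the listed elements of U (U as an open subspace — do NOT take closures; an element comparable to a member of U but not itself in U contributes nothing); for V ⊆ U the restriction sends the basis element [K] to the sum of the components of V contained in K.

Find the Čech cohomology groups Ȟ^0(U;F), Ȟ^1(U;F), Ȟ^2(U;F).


Ȟ^0 = Z^5, Ȟ^1 = 0, Ȟ^2 = 0

nerve simplices:
  W12={g} W14={b} W23={c} W34={f}
components per intersection:
  W1: {b,h} {g}
  W2: {a,c} {e,g}
  W3: {c} {d} {f}
  W4: {b} {f}
  W12: {g}
  W14: {b}
  W23: {c}
  W34: {f}
C dims 9,4; δ0: rk 4, SNF 1^4
degree 0: 9−4−0 = 5 → Ȟ^0 ≅ Z^5
degree 1: 4−0−4 = 0 → Ȟ^1 ≅ 0
degree 2: 0−0−0 = 0 → Ȟ^2 ≅ 0


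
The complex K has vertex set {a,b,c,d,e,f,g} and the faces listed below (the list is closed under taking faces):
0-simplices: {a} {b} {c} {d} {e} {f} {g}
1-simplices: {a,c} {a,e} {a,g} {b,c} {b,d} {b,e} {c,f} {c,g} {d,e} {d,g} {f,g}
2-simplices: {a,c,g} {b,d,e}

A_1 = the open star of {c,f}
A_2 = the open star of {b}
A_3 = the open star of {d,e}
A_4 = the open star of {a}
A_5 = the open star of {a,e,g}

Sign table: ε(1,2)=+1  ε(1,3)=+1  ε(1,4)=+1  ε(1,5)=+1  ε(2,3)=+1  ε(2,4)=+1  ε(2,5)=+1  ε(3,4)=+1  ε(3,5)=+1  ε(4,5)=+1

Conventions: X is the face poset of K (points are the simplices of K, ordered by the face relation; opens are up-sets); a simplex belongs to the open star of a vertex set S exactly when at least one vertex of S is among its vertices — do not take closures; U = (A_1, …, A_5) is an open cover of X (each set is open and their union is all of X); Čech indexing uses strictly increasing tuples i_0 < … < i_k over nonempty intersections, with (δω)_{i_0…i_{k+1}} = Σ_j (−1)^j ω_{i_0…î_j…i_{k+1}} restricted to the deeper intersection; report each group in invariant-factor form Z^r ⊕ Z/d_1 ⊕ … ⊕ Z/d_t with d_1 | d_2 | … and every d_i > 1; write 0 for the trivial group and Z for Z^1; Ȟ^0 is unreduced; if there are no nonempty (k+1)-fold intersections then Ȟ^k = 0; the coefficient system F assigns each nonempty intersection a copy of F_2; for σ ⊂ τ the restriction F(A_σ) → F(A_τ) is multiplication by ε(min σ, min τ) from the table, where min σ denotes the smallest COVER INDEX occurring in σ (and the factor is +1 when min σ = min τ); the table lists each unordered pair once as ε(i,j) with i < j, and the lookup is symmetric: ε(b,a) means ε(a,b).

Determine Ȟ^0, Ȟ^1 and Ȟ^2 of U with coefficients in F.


nonempty intersections:
  A1={{c},{f},{a,c},{b,c},{c,f},{c,g},{f,g},{a,c,g}} A2={{b},{b,c},{b,d},{b,e},{b,d,e}} A3={{d},{e},{a,e},{b,d},{b,e},{d,e},{d,g},{b,d,e}} A4={{a},{a,c},{a,e},{a,g},{a,c,g}} A5={{a},{e},{g},{a,c},{a,e},{a,g},{b,e},{c,g},{d,e},{d,g},{f,g},{a,c,g},{b,d,e}}
  A12={{b,c}} A14={{a,c},{a,c,g}} A15={{a,c},{c,g},{f,g},{a,c,g}} A23={{b,d},{b,e},{b,d,e}} A25={{b,e},{b,d,e}} A34={{a,e}} A35={{e},{a,e},{b,e},{d,e},{d,g},{b,d,e}} A45={{a},{a,c},{a,e},{a,g},{a,c,g}}
  A145={{a,c},{a,c,g}} A235={{b,e},{b,d,e}} A345={{a,e}}
C dims 5,8,3; δ0: rk_F2 4; δ1: rk_F2 3
Ȟ^0: (5−4)−0=1 ⇒ Z/2
Ȟ^1: (8−3)−4=1 ⇒ Z/2
Ȟ^2: (3−0)−3=0 ⇒ 0

Ȟ^0 ≅ Z/2,  Ȟ^1 ≅ Z/2,  Ȟ^2 ≅ 0


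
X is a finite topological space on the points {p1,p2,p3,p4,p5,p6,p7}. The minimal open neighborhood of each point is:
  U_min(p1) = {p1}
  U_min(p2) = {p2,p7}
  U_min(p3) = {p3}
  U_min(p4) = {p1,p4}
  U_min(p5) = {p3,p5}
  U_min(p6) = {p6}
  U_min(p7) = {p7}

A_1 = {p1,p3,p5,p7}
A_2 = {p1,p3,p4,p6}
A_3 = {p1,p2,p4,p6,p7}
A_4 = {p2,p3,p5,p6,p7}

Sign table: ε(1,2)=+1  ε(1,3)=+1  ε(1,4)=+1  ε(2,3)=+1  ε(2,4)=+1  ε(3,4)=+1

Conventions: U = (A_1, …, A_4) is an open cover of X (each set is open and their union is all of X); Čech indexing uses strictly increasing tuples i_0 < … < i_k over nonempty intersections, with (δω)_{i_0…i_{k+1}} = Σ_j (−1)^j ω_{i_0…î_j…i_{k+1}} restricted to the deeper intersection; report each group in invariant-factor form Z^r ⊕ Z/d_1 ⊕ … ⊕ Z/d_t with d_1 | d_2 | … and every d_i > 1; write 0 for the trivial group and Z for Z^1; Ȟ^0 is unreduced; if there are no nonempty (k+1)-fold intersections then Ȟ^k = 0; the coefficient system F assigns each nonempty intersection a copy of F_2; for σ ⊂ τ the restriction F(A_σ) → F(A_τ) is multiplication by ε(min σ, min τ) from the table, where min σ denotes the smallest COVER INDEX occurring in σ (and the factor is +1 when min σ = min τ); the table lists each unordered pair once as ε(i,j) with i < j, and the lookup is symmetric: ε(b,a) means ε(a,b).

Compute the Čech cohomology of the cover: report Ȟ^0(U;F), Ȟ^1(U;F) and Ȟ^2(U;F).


nonempty overlaps:
  A12={p1,p3} A13={p1,p7} A14={p3,p5,p7} A23={p1,p4,p6} A24={p3,p6} A34={p2,p6,p7}
  A123={p1} A124={p3} A134={p7} A234={p6}
C dims 4,6,4; δ0: rk_F2 3; δ1: rk_F2 3
degree 0: 4−3−0 = 1 → Ȟ^0 ≅ Z/2
degree 1: 6−3−3 = 0 → Ȟ^1 ≅ 0
degree 2: 4−0−3 = 1 → Ȟ^2 ≅ Z/2

Ȟ^0 ≅ Z/2, Ȟ^1 ≅ 0, Ȟ^2 ≅ Z/2


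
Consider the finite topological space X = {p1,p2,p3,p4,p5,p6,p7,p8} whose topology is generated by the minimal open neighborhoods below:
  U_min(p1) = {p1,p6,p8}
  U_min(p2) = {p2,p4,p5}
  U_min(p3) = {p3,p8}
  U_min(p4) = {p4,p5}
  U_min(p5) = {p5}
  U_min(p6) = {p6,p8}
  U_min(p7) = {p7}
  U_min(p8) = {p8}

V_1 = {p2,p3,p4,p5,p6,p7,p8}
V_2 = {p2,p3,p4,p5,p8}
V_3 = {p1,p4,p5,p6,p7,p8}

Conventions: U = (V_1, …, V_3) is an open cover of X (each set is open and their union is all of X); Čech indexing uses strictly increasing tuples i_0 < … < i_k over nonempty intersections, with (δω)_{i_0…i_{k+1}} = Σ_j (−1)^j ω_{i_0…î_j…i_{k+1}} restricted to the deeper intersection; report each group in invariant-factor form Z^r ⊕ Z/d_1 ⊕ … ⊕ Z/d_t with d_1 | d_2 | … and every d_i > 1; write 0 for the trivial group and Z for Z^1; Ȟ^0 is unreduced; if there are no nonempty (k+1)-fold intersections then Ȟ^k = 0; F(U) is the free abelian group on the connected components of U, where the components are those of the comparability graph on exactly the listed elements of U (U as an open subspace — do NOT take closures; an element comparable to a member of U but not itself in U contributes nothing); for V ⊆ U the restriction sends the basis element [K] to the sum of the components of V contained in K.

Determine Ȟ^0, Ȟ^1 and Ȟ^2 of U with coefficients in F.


nerve simplices:
  V12={p2,p3,p4,p5,p8} V13={p4,p5,p6,p7,p8} V23={p4,p5,p8}
  V123={p4,p5,p8}
components per intersection:
  V1: {p2,p4,p5} {p3,p6,p8} {p7}
  V2: {p2,p4,p5} {p3,p8}
  V3: {p1,p6,p8} {p4,p5} {p7}
  V12: {p2,p4,p5} {p3,p8}
  V13: {p4,p5} {p6,p8} {p7}
  V23: {p4,p5} {p8}
  V123: {p4,p5} {p8}
C dims 8,7,2; δ0: rk 5, SNF 1^5; δ1: rk 2, SNF 1^2
degree 0: 8−5−0 = 3 → Ȟ^0 ≅ Z^3
degree 1: 7−2−5 = 0 → Ȟ^1 ≅ 0
degree 2: 2−0−2 = 0 → Ȟ^2 ≅ 0

Ȟ^0 ≅ Z^3; Ȟ^1 ≅ 0; Ȟ^2 ≅ 0


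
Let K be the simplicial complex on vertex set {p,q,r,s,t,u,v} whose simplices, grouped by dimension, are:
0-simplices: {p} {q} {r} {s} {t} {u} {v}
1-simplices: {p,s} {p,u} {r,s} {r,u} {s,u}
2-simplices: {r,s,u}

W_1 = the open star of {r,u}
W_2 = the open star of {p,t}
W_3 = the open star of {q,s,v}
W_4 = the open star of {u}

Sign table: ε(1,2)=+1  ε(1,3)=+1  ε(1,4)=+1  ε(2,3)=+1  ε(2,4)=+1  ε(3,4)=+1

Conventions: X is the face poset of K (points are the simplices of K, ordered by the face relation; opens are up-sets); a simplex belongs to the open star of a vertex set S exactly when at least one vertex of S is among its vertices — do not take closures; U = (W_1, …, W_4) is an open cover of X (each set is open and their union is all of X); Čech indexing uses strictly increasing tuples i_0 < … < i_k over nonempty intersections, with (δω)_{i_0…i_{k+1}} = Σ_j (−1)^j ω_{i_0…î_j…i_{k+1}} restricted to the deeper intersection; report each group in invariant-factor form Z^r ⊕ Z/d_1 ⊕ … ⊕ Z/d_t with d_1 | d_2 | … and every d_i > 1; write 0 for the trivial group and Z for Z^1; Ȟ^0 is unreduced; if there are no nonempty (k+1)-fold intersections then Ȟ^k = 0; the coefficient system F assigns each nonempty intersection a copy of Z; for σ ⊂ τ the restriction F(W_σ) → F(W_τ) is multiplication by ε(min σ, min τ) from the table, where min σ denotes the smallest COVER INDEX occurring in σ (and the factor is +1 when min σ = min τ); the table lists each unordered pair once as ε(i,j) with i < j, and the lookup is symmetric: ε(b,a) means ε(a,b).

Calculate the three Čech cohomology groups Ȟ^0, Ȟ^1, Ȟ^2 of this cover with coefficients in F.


Ȟ^0 ≅ Z, Ȟ^1 ≅ Z, Ȟ^2 ≅ 0

nerve of the cover:
  W1={{r},{u},{p,u},{r,s},{r,u},{s,u},{r,s,u}} W2={{p},{t},{p,s},{p,u}} W3={{q},{s},{v},{p,s},{r,s},{s,u},{r,s,u}} W4={{u},{p,u},{r,u},{s,u},{r,s,u}}
  W12={{p,u}} W13={{r,s},{s,u},{r,s,u}} W14={{u},{p,u},{r,u},{s,u},{r,s,u}} W23={{p,s}} W24={{p,u}} W34={{s,u},{r,s,u}}
  W124={{p,u}} W134={{s,u},{r,s,u}}
C dims 4,6,2; δ0: rk 3, SNF 1^3; δ1: rk 2, SNF 1^2
Ȟ^0 = (4 − 3) − 0 = 1, so Ȟ^0 ≅ Z
Ȟ^1 = (6 − 2) − 3 = 1, so Ȟ^1 ≅ Z
Ȟ^2 = (2 − 0) − 2 = 0, so Ȟ^2 ≅ 0


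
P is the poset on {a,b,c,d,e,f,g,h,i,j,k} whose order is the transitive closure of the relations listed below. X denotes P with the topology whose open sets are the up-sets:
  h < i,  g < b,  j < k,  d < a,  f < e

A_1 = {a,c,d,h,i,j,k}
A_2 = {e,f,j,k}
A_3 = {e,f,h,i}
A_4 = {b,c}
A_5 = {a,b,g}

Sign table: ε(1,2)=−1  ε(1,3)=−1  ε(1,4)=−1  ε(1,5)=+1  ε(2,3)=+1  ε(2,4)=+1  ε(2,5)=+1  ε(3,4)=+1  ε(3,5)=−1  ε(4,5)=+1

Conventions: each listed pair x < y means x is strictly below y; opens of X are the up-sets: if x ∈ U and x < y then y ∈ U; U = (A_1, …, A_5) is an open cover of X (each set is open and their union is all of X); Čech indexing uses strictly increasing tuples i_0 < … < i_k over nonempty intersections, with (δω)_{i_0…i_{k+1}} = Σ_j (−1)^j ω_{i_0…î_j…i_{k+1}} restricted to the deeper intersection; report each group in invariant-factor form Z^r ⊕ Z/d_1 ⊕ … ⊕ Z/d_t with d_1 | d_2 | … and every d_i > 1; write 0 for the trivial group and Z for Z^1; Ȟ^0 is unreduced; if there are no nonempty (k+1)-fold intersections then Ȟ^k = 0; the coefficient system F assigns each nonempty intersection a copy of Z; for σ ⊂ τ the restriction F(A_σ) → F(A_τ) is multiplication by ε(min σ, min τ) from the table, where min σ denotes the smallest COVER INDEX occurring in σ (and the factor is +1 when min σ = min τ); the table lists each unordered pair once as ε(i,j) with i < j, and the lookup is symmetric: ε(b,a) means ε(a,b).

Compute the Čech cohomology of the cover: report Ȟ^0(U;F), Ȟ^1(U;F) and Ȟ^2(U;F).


nerve of the cover:
  A12={j,k} A13={h,i} A14={c} A15={a} A23={e,f} A45={b}
C dims 5,6; δ0: rk 5, SNF 1^4·2
Ȟ^0 = (5 − 5) − 0 = 0, so Ȟ^0 ≅ 0
Ȟ^1 = (6 − 0) − 5 = 1 plus torsion [2], so Ȟ^1 ≅ Z ⊕ Z/2
Ȟ^2 = (0 − 0) − 0 = 0, so Ȟ^2 ≅ 0

Ȟ^0 = 0, Ȟ^1 = Z ⊕ Z/2 and Ȟ^2 = 0


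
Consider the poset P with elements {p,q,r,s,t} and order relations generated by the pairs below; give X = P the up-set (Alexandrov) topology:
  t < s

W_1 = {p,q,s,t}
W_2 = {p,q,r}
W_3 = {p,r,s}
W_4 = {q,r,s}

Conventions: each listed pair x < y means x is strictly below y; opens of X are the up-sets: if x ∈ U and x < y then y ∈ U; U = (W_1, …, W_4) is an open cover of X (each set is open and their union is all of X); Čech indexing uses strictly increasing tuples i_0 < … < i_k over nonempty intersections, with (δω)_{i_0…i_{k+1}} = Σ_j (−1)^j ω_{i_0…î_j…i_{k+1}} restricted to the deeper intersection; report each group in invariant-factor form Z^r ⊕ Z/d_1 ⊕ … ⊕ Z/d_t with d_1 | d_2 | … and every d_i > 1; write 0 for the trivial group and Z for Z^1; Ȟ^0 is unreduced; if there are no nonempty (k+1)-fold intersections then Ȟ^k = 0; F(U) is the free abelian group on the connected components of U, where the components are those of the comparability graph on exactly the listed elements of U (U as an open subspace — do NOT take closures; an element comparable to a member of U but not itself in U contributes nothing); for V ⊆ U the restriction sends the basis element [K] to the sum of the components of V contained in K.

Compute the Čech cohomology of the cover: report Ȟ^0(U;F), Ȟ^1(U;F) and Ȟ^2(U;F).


nerve simplices:
  W12={p,q} W13={p,s} W14={q,s} W23={p,r} W24={q,r} W34={r,s}
  W123={p} W124={q} W134={s} W234={r}
components per intersection:
  W1: {p} {q} {s,t}
  W2: {p} {q} {r}
  W3: {p} {r} {s}
  W4: {q} {r} {s}
  W12: {p} {q}
  W13: {p} {s}
  W14: {q} {s}
  W23: {p} {r}
  W24: {q} {r}
  W34: {r} {s}
  W123: {p}
  W124: {q}
  W134: {s}
  W234: {r}
C dims 12,12,4; δ0: rk 8, SNF 1^8; δ1: rk 4, SNF 1^4
degree 0: 12−8−0 = 4 → Ȟ^0 ≅ Z^4
degree 1: 12−4−8 = 0 → Ȟ^1 ≅ 0
degree 2: 4−0−4 = 0 → Ȟ^2 ≅ 0

Ȟ^0(U;F) ≅ Z^4; Ȟ^1(U;F) ≅ 0; Ȟ^2(U;F) ≅ 0


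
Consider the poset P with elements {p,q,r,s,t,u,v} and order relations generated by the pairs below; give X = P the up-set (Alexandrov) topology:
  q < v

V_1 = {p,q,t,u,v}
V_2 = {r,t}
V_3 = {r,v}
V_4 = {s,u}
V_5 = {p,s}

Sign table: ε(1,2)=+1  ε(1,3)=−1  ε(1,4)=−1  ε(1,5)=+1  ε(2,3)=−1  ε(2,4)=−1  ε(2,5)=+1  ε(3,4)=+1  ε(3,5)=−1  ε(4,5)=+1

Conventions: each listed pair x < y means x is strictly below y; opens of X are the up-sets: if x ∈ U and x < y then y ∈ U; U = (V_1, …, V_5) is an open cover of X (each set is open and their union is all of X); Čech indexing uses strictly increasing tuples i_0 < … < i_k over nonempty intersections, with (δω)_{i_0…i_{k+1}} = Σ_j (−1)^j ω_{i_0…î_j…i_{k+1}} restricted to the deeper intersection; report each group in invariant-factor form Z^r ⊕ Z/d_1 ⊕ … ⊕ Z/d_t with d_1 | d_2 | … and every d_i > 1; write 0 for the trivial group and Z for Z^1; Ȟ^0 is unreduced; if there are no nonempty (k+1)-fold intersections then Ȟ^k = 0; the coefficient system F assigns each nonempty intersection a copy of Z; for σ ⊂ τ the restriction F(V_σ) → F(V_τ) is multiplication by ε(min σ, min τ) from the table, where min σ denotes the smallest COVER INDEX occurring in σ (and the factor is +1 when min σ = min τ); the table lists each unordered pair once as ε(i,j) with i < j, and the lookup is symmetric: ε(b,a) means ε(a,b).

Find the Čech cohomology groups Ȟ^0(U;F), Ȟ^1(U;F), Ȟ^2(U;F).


Ȟ^0 ≅ 0, Ȟ^1 ≅ Z ⊕ Z/2, Ȟ^2 ≅ 0

nonempty intersections:
  V12={t} V13={v} V14={u} V15={p} V23={r} V45={s}
C dims 5,6; δ0: rk 5, SNF 1^4·2
Ȟ^0: (5−5)−0=0 ⇒ 0
Ȟ^1: (6−0)−5=1 plus torsion [2] ⇒ Z ⊕ Z/2
Ȟ^2: (0−0)−0=0 ⇒ 0


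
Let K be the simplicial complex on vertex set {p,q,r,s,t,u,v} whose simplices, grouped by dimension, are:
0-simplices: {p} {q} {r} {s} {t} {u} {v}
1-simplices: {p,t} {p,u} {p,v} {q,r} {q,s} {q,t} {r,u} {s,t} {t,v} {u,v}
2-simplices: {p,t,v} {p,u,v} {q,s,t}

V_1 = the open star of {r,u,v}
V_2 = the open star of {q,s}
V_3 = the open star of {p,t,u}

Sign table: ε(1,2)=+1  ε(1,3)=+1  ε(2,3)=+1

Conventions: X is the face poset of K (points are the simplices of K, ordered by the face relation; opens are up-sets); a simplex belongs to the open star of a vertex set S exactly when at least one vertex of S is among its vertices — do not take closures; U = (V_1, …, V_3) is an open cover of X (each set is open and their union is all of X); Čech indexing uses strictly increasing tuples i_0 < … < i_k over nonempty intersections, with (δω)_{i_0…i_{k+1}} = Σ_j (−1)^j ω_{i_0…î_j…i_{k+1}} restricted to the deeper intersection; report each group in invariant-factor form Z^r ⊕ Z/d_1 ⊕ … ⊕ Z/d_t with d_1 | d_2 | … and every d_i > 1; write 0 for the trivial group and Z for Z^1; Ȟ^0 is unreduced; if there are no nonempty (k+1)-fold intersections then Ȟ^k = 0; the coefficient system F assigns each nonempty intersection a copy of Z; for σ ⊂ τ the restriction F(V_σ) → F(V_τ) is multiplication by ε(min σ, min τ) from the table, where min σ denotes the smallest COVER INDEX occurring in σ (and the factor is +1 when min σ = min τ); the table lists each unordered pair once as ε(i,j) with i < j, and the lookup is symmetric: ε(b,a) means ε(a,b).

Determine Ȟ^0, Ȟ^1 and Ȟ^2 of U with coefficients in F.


Ȟ^0 = Z; Ȟ^1 = Z; Ȟ^2 = 0

nonempty overlaps:
  V1={{r},{u},{v},{p,u},{p,v},{q,r},{r,u},{t,v},{u,v},{p,t,v},{p,u,v}} V2={{q},{s},{q,r},{q,s},{q,t},{s,t},{q,s,t}} V3={{p},{t},{u},{p,t},{p,u},{p,v},{q,t},{r,u},{s,t},{t,v},{u,v},{p,t,v},{p,u,v},{q,s,t}}
  V12={{q,r}} V13={{u},{p,u},{p,v},{r,u},{t,v},{u,v},{p,t,v},{p,u,v}} V23={{q,t},{s,t},{q,s,t}}
C dims 3,3; δ0: rk 2, SNF 1^2
degree 0: 3−2−0 = 1 → Ȟ^0 ≅ Z
degree 1: 3−0−2 = 1 → Ȟ^1 ≅ Z
degree 2: 0−0−0 = 0 → Ȟ^2 ≅ 0


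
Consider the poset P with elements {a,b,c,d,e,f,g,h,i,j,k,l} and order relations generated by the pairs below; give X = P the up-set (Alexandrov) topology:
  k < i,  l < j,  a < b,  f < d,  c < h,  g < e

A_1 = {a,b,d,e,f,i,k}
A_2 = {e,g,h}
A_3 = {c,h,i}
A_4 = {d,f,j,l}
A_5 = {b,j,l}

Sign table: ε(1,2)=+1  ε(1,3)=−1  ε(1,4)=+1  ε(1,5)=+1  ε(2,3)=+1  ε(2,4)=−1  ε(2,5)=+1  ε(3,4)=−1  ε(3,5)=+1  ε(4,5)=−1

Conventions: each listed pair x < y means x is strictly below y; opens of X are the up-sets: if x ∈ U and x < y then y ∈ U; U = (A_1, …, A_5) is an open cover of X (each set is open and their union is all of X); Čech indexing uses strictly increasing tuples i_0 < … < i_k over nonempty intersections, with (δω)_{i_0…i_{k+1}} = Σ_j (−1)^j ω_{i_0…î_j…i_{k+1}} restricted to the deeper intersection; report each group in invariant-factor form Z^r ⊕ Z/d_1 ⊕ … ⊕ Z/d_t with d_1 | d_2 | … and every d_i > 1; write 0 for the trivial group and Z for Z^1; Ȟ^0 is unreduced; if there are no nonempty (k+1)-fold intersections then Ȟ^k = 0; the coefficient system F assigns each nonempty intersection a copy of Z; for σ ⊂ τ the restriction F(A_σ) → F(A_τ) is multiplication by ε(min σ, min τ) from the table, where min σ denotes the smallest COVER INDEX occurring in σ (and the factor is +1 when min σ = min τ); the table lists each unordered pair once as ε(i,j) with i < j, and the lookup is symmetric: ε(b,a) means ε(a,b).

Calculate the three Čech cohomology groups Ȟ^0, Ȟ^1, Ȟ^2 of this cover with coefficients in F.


Ȟ^0 ≅ 0, Ȟ^1 ≅ Z ⊕ Z/2 and Ȟ^2 ≅ 0

intersection data:
  A12={e} A13={i} A14={d,f} A15={b} A23={h} A45={j,l}
C dims 5,6; δ0: rk 5, SNF 1^4·2
Ȟ^0 = (5 − 5) − 0 = 0, so Ȟ^0 ≅ 0
Ȟ^1 = (6 − 0) − 5 = 1 plus torsion [2], so Ȟ^1 ≅ Z ⊕ Z/2
Ȟ^2 = (0 − 0) − 0 = 0, so Ȟ^2 ≅ 0


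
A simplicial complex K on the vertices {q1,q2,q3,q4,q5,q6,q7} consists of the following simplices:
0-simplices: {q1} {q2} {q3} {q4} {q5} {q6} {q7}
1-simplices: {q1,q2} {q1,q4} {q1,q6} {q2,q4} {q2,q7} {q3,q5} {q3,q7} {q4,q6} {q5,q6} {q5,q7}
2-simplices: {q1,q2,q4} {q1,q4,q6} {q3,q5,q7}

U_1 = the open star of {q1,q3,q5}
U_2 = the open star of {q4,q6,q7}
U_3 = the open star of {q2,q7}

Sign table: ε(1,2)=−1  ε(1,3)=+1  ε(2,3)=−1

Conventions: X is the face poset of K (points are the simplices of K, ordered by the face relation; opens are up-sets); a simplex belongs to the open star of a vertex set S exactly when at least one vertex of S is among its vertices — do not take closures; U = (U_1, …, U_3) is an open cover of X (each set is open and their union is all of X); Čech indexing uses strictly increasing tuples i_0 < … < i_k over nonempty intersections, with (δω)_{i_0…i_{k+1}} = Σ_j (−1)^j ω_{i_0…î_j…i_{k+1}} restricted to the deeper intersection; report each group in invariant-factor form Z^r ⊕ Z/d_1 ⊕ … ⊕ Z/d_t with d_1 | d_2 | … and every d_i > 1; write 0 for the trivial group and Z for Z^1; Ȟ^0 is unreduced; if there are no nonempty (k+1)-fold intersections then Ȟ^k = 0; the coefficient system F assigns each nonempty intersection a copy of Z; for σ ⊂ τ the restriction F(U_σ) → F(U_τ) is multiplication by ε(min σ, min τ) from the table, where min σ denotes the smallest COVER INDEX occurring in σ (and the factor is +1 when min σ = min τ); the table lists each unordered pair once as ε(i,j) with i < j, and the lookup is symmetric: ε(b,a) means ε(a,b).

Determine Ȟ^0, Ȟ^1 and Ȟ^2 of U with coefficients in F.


intersection data:
  U1={{q1},{q3},{q5},{q1,q2},{q1,q4},{q1,q6},{q3,q5},{q3,q7},{q5,q6},{q5,q7},{q1,q2,q4},{q1,q4,q6},{q3,q5,q7}} U2={{q4},{q6},{q7},{q1,q4},{q1,q6},{q2,q4},{q2,q7},{q3,q7},{q4,q6},{q5,q6},{q5,q7},{q1,q2,q4},{q1,q4,q6},{q3,q5,q7}} U3={{q2},{q7},{q1,q2},{q2,q4},{q2,q7},{q3,q7},{q5,q7},{q1,q2,q4},{q3,q5,q7}}
  U12={{q1,q4},{q1,q6},{q3,q7},{q5,q6},{q5,q7},{q1,q2,q4},{q1,q4,q6},{q3,q5,q7}} U13={{q1,q2},{q3,q7},{q5,q7},{q1,q2,q4},{q3,q5,q7}} U23={{q7},{q2,q4},{q2,q7},{q3,q7},{q5,q7},{q1,q2,q4},{q3,q5,q7}}
  U123={{q3,q7},{q5,q7},{q1,q2,q4},{q3,q5,q7}}
C dims 3,3,1; δ0: rk 2, SNF 1^2; δ1: rk 1, SNF 1^1
Ȟ^0 = (3 − 2) − 0 = 1, so Ȟ^0 ≅ Z
Ȟ^1 = (3 − 1) − 2 = 0, so Ȟ^1 ≅ 0
Ȟ^2 = (1 − 0) − 1 = 0, so Ȟ^2 ≅ 0

Ȟ^0 = Z, Ȟ^1 = 0, Ȟ^2 = 0
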